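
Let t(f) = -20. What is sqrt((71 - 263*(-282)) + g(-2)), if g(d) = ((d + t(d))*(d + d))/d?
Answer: sqrt(74193) ≈ 272.38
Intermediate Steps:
g(d) = -40 + 2*d (g(d) = ((d - 20)*(d + d))/d = ((-20 + d)*(2*d))/d = (2*d*(-20 + d))/d = -40 + 2*d)
sqrt((71 - 263*(-282)) + g(-2)) = sqrt((71 - 263*(-282)) + (-40 + 2*(-2))) = sqrt((71 + 74166) + (-40 - 4)) = sqrt(74237 - 44) = sqrt(74193)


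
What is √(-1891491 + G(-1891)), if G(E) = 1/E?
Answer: I*√6763746730462/1891 ≈ 1375.3*I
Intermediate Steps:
√(-1891491 + G(-1891)) = √(-1891491 + 1/(-1891)) = √(-1891491 - 1/1891) = √(-3576809482/1891) = I*√6763746730462/1891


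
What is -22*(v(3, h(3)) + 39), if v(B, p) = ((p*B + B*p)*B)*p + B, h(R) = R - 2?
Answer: -1320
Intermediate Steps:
h(R) = -2 + R
v(B, p) = B + 2*B**2*p**2 (v(B, p) = ((B*p + B*p)*B)*p + B = ((2*B*p)*B)*p + B = (2*p*B**2)*p + B = 2*B**2*p**2 + B = B + 2*B**2*p**2)
-22*(v(3, h(3)) + 39) = -22*(3*(1 + 2*3*(-2 + 3)**2) + 39) = -22*(3*(1 + 2*3*1**2) + 39) = -22*(3*(1 + 2*3*1) + 39) = -22*(3*(1 + 6) + 39) = -22*(3*7 + 39) = -22*(21 + 39) = -22*60 = -1320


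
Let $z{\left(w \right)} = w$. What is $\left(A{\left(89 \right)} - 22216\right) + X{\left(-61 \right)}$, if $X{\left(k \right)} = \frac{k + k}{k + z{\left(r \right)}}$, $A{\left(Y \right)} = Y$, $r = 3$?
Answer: $- \frac{641622}{29} \approx -22125.0$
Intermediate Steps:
$X{\left(k \right)} = \frac{2 k}{3 + k}$ ($X{\left(k \right)} = \frac{k + k}{k + 3} = \frac{2 k}{3 + k}$)
$\left(A{\left(89 \right)} - 22216\right) + X{\left(-61 \right)} = \left(89 - 22216\right) + 2 \left(-61\right) \frac{1}{3 - 61} = -22127 + 2 \left(-61\right) \frac{1}{-58} = -22127 + 2 \left(-61\right) \left(- \frac{1}{58}\right) = -22127 + \frac{61}{29} = - \frac{641622}{29}$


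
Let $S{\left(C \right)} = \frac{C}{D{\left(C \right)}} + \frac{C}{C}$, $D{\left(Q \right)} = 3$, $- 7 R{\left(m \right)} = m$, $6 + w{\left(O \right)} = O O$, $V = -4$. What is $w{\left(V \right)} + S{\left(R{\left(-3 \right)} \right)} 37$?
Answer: $\frac{366}{7} \approx 52.286$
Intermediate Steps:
$w{\left(O \right)} = -6 + O^{2}$ ($w{\left(O \right)} = -6 + O O = -6 + O^{2}$)
$R{\left(m \right)} = - \frac{m}{7}$
$S{\left(C \right)} = 1 + \frac{C}{3}$ ($S{\left(C \right)} = \frac{C}{3} + \frac{C}{C} = C \frac{1}{3} + 1 = \frac{C}{3} + 1 = 1 + \frac{C}{3}$)
$w{\left(V \right)} + S{\left(R{\left(-3 \right)} \right)} 37 = \left(-6 + \left(-4\right)^{2}\right) + \left(1 + \frac{\left(- \frac{1}{7}\right) \left(-3\right)}{3}\right) 37 = \left(-6 + 16\right) + \left(1 + \frac{1}{3} \cdot \frac{3}{7}\right) 37 = 10 + \left(1 + \frac{1}{7}\right) 37 = 10 + \frac{8}{7} \cdot 37 = 10 + \frac{296}{7} = \frac{366}{7}$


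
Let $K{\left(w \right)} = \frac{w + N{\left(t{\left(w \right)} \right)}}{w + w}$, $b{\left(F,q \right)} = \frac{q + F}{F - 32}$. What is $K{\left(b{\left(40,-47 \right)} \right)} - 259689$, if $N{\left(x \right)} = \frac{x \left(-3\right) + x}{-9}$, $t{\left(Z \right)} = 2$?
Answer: $- \frac{32720783}{126} \approx -2.5969 \cdot 10^{5}$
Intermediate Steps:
$b{\left(F,q \right)} = \frac{F + q}{-32 + F}$
$N{\left(x \right)} = \frac{2 x}{9}$ ($N{\left(x \right)} = \left(- 3 x + x\right) \left(- \frac{1}{9}\right) = - 2 x \left(- \frac{1}{9}\right) = \frac{2 x}{9}$)
$K{\left(w \right)} = \frac{\frac{4}{9} + w}{2 w}$ ($K{\left(w \right)} = \frac{w + \frac{2}{9} \cdot 2}{w + w} = \frac{w + \frac{4}{9}}{2 w} = \left(\frac{4}{9} + w\right) \frac{1}{2 w} = \frac{\frac{4}{9} + w}{2 w}$)
$K{\left(b{\left(40,-47 \right)} \right)} - 259689 = \frac{4 + 9 \frac{40 - 47}{-32 + 40}}{18 \frac{40 - 47}{-32 + 40}} - 259689 = \frac{4 + 9 \cdot \frac{1}{8} \left(-7\right)}{18 \cdot \frac{1}{8} \left(-7\right)} - 259689 = \frac{4 + 9 \left(- \frac{7}{8}\right)}{18 \left(- \frac{7}{8}\right)} - 259689 = \frac{1}{18} \left(- \frac{8}{7}\right) \left(4 - \frac{63}{8}\right) - 259689 = \frac{1}{18} \left(- \frac{8}{7}\right) \left(- \frac{31}{8}\right) - 259689 = \frac{31}{126} - 259689 = - \frac{32720783}{126}$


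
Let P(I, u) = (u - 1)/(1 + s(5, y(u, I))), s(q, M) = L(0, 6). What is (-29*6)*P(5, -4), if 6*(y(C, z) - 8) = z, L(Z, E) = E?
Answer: 870/7 ≈ 124.29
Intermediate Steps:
y(C, z) = 8 + z/6
s(q, M) = 6
P(I, u) = -⅐ + u/7 (P(I, u) = (u - 1)/(1 + 6) = (-1 + u)/7 = (-1 + u)*(⅐) = -⅐ + u/7)
(-29*6)*P(5, -4) = (-29*6)*(-⅐ + (⅐)*(-4)) = -174*(-⅐ - 4/7) = -174*(-5/7) = 870/7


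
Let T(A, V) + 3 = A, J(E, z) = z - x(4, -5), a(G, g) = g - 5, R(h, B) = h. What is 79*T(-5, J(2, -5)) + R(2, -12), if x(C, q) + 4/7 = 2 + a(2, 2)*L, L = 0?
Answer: -630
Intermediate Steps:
a(G, g) = -5 + g
x(C, q) = 10/7 (x(C, q) = -4/7 + (2 + (-5 + 2)*0) = -4/7 + (2 - 3*0) = -4/7 + (2 + 0) = -4/7 + 2 = 10/7)
J(E, z) = -10/7 + z (J(E, z) = z - 1*10/7 = z - 10/7 = -10/7 + z)
T(A, V) = -3 + A
79*T(-5, J(2, -5)) + R(2, -12) = 79*(-3 - 5) + 2 = 79*(-8) + 2 = -632 + 2 = -630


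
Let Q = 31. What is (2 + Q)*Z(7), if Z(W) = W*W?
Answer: 1617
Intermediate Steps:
Z(W) = W²
(2 + Q)*Z(7) = (2 + 31)*7² = 33*49 = 1617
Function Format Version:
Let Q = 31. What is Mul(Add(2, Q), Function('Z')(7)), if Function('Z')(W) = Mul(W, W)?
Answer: 1617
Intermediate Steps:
Function('Z')(W) = Pow(W, 2)
Mul(Add(2, Q), Function('Z')(7)) = Mul(Add(2, 31), Pow(7, 2)) = Mul(33, 49) = 1617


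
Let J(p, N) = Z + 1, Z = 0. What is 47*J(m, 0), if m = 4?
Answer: 47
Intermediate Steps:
J(p, N) = 1 (J(p, N) = 0 + 1 = 1)
47*J(m, 0) = 47*1 = 47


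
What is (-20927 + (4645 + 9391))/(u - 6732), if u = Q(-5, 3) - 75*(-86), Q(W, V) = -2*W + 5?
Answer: 2297/89 ≈ 25.809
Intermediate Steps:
Q(W, V) = 5 - 2*W
u = 6465 (u = (5 - 2*(-5)) - 75*(-86) = (5 + 10) + 6450 = 15 + 6450 = 6465)
(-20927 + (4645 + 9391))/(u - 6732) = (-20927 + (4645 + 9391))/(6465 - 6732) = (-20927 + 14036)/(-267) = -6891*(-1/267) = 2297/89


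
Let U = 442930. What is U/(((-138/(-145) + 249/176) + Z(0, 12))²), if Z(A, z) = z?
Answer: 288467198272000/134419756689 ≈ 2146.0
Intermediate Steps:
U/(((-138/(-145) + 249/176) + Z(0, 12))²) = 442930/(((-138/(-145) + 249/176) + 12)²) = 442930/(((-138*(-1/145) + 249*(1/176)) + 12)²) = 442930/(((138/145 + 249/176) + 12)²) = 442930/((60393/25520 + 12)²) = 442930/((366633/25520)²) = 442930/(134419756689/651270400) = 442930*(651270400/134419756689) = 288467198272000/134419756689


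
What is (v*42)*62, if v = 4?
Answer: 10416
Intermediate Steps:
(v*42)*62 = (4*42)*62 = 168*62 = 10416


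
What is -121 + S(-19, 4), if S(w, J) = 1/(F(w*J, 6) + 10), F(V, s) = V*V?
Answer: -700105/5786 ≈ -121.00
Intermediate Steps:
F(V, s) = V**2
S(w, J) = 1/(10 + J**2*w**2) (S(w, J) = 1/((w*J)**2 + 10) = 1/((J*w)**2 + 10) = 1/(J**2*w**2 + 10) = 1/(10 + J**2*w**2))
-121 + S(-19, 4) = -121 + 1/(10 + 4**2*(-19)**2) = -121 + 1/(10 + 16*361) = -121 + 1/(10 + 5776) = -121 + 1/5786 = -700105/5786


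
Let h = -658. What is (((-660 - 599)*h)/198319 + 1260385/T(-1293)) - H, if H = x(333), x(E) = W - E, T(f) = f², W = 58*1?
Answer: 92813795788618/331559421831 ≈ 279.93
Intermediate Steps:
W = 58
x(E) = 58 - E
H = -275 (H = 58 - 1*333 = 58 - 333 = -275)
(((-660 - 599)*h)/198319 + 1260385/T(-1293)) - H = (((-660 - 599)*(-658))/198319 + 1260385/((-1293)²)) - 1*(-275) = (-1259*(-658)*(1/198319) + 1260385/1671849) + 275 = (828422*(1/198319) + 1260385*(1/1671849)) + 275 = (828422/198319 + 1260385/1671849) + 275 = 1634954785093/331559421831 + 275 = 92813795788618/331559421831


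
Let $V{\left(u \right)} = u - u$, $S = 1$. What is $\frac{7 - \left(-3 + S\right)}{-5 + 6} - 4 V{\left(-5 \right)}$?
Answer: $9$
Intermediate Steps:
$V{\left(u \right)} = 0$
$\frac{7 - \left(-3 + S\right)}{-5 + 6} - 4 V{\left(-5 \right)} = \frac{7 + \left(3 - 1\right)}{-5 + 6} - 0 = \frac{7 + \left(3 - 1\right)}{1} + 0 = \left(7 + 2\right) 1 + 0 = 9 \cdot 1 + 0 = 9 + 0 = 9$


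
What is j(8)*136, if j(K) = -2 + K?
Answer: 816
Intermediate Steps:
j(8)*136 = (-2 + 8)*136 = 6*136 = 816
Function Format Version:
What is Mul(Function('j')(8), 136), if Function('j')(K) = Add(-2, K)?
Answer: 816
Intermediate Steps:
Mul(Function('j')(8), 136) = Mul(Add(-2, 8), 136) = Mul(6, 136) = 816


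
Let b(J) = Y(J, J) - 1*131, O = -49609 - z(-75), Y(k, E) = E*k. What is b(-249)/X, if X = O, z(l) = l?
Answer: -30935/24767 ≈ -1.2490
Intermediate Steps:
O = -49534 (O = -49609 - 1*(-75) = -49609 + 75 = -49534)
b(J) = -131 + J² (b(J) = J*J - 1*131 = J² - 131 = -131 + J²)
X = -49534
b(-249)/X = (-131 + (-249)²)/(-49534) = (-131 + 62001)*(-1/49534) = 61870*(-1/49534) = -30935/24767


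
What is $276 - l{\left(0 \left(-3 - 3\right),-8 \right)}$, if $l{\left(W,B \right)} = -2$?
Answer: $278$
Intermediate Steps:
$276 - l{\left(0 \left(-3 - 3\right),-8 \right)} = 276 - -2 = 276 + 2 = 278$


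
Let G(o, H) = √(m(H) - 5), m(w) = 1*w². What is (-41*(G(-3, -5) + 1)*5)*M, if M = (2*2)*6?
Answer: -4920 - 9840*√5 ≈ -26923.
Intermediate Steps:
m(w) = w²
M = 24 (M = 4*6 = 24)
G(o, H) = √(-5 + H²) (G(o, H) = √(H² - 5) = √(-5 + H²))
(-41*(G(-3, -5) + 1)*5)*M = -41*(√(-5 + (-5)²) + 1)*5*24 = -41*(√(-5 + 25) + 1)*5*24 = -41*(√20 + 1)*5*24 = -41*(2*√5 + 1)*5*24 = -41*(1 + 2*√5)*5*24 = -41*(5 + 10*√5)*24 = (-205 - 410*√5)*24 = -4920 - 9840*√5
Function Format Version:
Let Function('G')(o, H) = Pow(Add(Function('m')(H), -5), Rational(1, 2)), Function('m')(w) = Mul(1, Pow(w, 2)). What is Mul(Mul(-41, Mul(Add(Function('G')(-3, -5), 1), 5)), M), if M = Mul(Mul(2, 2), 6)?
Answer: Add(-4920, Mul(-9840, Pow(5, Rational(1, 2)))) ≈ -26923.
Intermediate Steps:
Function('m')(w) = Pow(w, 2)
M = 24 (M = Mul(4, 6) = 24)
Function('G')(o, H) = Pow(Add(-5, Pow(H, 2)), Rational(1, 2)) (Function('G')(o, H) = Pow(Add(Pow(H, 2), -5), Rational(1, 2)) = Pow(Add(-5, Pow(H, 2)), Rational(1, 2)))
Mul(Mul(-41, Mul(Add(Function('G')(-3, -5), 1), 5)), M) = Mul(Mul(-41, Mul(Add(Pow(Add(-5, Pow(-5, 2)), Rational(1, 2)), 1), 5)), 24) = Mul(Mul(-41, Mul(Add(Pow(Add(-5, 25), Rational(1, 2)), 1), 5)), 24) = Mul(Mul(-41, Mul(Add(Pow(20, Rational(1, 2)), 1), 5)), 24) = Mul(Mul(-41, Mul(Add(Mul(2, Pow(5, Rational(1, 2))), 1), 5)), 24) = Mul(Mul(-41, Mul(Add(1, Mul(2, Pow(5, Rational(1, 2)))), 5)), 24) = Mul(Mul(-41, Add(5, Mul(10, Pow(5, Rational(1, 2))))), 24) = Mul(Add(-205, Mul(-410, Pow(5, Rational(1, 2)))), 24) = Add(-4920, Mul(-9840, Pow(5, Rational(1, 2))))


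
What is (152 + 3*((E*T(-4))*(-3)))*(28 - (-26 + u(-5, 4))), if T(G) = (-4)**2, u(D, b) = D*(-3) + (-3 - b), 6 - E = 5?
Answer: 368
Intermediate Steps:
E = 1 (E = 6 - 1*5 = 6 - 5 = 1)
u(D, b) = -3 - b - 3*D (u(D, b) = -3*D + (-3 - b) = -3 - b - 3*D)
T(G) = 16
(152 + 3*((E*T(-4))*(-3)))*(28 - (-26 + u(-5, 4))) = (152 + 3*((1*16)*(-3)))*(28 - (-26 + (-3 - 1*4 - 3*(-5)))) = (152 + 3*(16*(-3)))*(28 - (-26 + (-3 - 4 + 15))) = (152 + 3*(-48))*(28 - (-26 + 8)) = (152 - 144)*(28 - 1*(-18)) = 8*(28 + 18) = 8*46 = 368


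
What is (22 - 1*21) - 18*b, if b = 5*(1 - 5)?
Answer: 361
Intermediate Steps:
b = -20 (b = 5*(-4) = -20)
(22 - 1*21) - 18*b = (22 - 1*21) - 18*(-20) = (22 - 21) + 360 = 1 + 360 = 361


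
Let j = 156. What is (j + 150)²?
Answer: 93636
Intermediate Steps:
(j + 150)² = (156 + 150)² = 306² = 93636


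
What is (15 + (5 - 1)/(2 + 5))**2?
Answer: 11881/49 ≈ 242.47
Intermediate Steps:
(15 + (5 - 1)/(2 + 5))**2 = (15 + 4/7)**2 = (109/7)**2 = 11881/49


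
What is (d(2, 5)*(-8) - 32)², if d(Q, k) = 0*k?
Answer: 1024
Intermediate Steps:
d(Q, k) = 0
(d(2, 5)*(-8) - 32)² = (0*(-8) - 32)² = (0 - 32)² = (-32)² = 1024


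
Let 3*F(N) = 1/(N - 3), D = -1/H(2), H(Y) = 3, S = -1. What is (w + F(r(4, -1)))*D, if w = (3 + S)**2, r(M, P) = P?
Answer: -47/36 ≈ -1.3056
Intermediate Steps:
D = -1/3 ≈ -0.33333
F(N) = 1/(3*(-3 + N)) (F(N) = 1/(3*(N - 3)) = 1/(3*(-3 + N)))
w = 4 (w = (3 - 1)**2 = 2**2 = 4)
(w + F(r(4, -1)))*D = (4 + 1/(3*(-3 - 1)))*(-1/3) = (4 + (1/3)/(-4))*(-1/3) = (4 + (1/3)*(-1/4))*(-1/3) = (4 - 1/12)*(-1/3) = (47/12)*(-1/3) = -47/36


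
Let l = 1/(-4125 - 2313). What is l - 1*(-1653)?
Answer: 10642013/6438 ≈ 1653.0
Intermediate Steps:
l = -1/6438 (l = 1/(-6438) = -1/6438 ≈ -0.00015533)
l - 1*(-1653) = -1/6438 - 1*(-1653) = -1/6438 + 1653 = 10642013/6438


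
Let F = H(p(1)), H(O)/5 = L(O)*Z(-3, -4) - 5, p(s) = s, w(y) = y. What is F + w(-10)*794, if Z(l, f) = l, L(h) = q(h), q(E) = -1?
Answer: -7950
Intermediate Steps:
L(h) = -1
H(O) = -10 (H(O) = 5*(-1*(-3) - 5) = 5*(3 - 5) = 5*(-2) = -10)
F = -10
F + w(-10)*794 = -10 - 10*794 = -10 - 7940 = -7950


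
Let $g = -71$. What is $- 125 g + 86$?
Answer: $8961$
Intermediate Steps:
$- 125 g + 86 = \left(-125\right) \left(-71\right) + 86 = 8875 + 86 = 8961$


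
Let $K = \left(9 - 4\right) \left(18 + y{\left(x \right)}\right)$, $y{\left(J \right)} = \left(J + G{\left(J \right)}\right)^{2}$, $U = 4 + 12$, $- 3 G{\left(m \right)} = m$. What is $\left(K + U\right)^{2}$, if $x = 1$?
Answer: $\frac{948676}{81} \approx 11712.0$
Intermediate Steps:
$G{\left(m \right)} = - \frac{m}{3}$
$U = 16$
$y{\left(J \right)} = \frac{4 J^{2}}{9}$ ($y{\left(J \right)} = \left(J - \frac{J}{3}\right)^{2} = \left(\frac{2 J}{3}\right)^{2} = \frac{4 J^{2}}{9}$)
$K = \frac{830}{9}$ ($K = \left(9 - 4\right) \left(18 + \frac{4 \cdot 1^{2}}{9}\right) = 5 \left(18 + \frac{4}{9} \cdot 1\right) = 5 \left(18 + \frac{4}{9}\right) = 5 \cdot \frac{166}{9} = \frac{830}{9} \approx 92.222$)
$\left(K + U\right)^{2} = \left(\frac{830}{9} + 16\right)^{2} = \left(\frac{974}{9}\right)^{2} = \frac{948676}{81}$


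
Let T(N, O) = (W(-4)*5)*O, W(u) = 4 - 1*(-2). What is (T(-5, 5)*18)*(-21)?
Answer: -56700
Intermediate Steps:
W(u) = 6 (W(u) = 4 + 2 = 6)
T(N, O) = 30*O (T(N, O) = (6*5)*O = 30*O)
(T(-5, 5)*18)*(-21) = ((30*5)*18)*(-21) = (150*18)*(-21) = 2700*(-21) = -56700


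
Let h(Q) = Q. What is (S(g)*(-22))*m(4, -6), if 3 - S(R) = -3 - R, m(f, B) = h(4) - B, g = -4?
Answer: -440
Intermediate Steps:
m(f, B) = 4 - B
S(R) = 6 + R (S(R) = 3 - (-3 - R) = 3 + (3 + R) = 6 + R)
(S(g)*(-22))*m(4, -6) = ((6 - 4)*(-22))*(4 - 1*(-6)) = (2*(-22))*(4 + 6) = -44*10 = -440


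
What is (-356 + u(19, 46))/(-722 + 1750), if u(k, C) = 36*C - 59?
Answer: 1241/1028 ≈ 1.2072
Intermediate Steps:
u(k, C) = -59 + 36*C
(-356 + u(19, 46))/(-722 + 1750) = (-356 + (-59 + 36*46))/(-722 + 1750) = (-356 + (-59 + 1656))/1028 = (-356 + 1597)*(1/1028) = 1241*(1/1028) = 1241/1028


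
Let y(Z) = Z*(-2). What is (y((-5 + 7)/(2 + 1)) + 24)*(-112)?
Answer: -7616/3 ≈ -2538.7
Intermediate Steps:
y(Z) = -2*Z
(y((-5 + 7)/(2 + 1)) + 24)*(-112) = (-2*(-5 + 7)/(2 + 1) + 24)*(-112) = (-4/3 + 24)*(-112) = (68/3)*(-112) = -7616/3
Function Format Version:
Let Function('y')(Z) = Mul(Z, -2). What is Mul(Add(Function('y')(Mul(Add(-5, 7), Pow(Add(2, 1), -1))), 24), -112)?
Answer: Rational(-7616, 3) ≈ -2538.7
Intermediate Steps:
Function('y')(Z) = Mul(-2, Z)
Mul(Add(Function('y')(Mul(Add(-5, 7), Pow(Add(2, 1), -1))), 24), -112) = Mul(Add(Mul(-2, Mul(Add(-5, 7), Pow(Add(2, 1), -1))), 24), -112) = Mul(Add(Mul(-2, Mul(2, Pow(3, -1))), 24), -112) = Mul(Add(Mul(-2, Mul(2, Rational(1, 3))), 24), -112) = Mul(Add(Mul(-2, Rational(2, 3)), 24), -112) = Mul(Add(Rational(-4, 3), 24), -112) = Mul(Rational(68, 3), -112) = Rational(-7616, 3)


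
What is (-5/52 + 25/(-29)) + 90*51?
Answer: 6920275/1508 ≈ 4589.0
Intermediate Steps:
(-5/52 + 25/(-29)) + 90*51 = (-5*1/52 + 25*(-1/29)) + 4590 = (-5/52 - 25/29) + 4590 = -1445/1508 + 4590 = 6920275/1508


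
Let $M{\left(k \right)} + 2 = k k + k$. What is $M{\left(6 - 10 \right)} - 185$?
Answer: $-175$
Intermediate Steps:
$M{\left(k \right)} = -2 + k + k^{2}$ ($M{\left(k \right)} = -2 + \left(k k + k\right) = -2 + \left(k^{2} + k\right) = -2 + \left(k + k^{2}\right) = -2 + k + k^{2}$)
$M{\left(6 - 10 \right)} - 185 = \left(-2 + \left(6 - 10\right) + \left(6 - 10\right)^{2}\right) - 185 = \left(-2 - 4 + \left(-4\right)^{2}\right) - 185 = \left(-2 - 4 + 16\right) - 185 = 10 - 185 = -175$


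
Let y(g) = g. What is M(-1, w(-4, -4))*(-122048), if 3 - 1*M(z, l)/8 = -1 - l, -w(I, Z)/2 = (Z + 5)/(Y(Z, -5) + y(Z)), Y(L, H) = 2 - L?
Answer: -2929152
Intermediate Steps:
w(I, Z) = -5 - Z (w(I, Z) = -2*(Z + 5)/((2 - Z) + Z) = -2*(5 + Z)/2 = -2*(5/2 + Z/2) = -5 - Z)
M(z, l) = 32 + 8*l (M(z, l) = 24 - 8*(-1 - l) = 24 + (8 + 8*l) = 32 + 8*l)
M(-1, w(-4, -4))*(-122048) = (32 + 8*(-5 - 1*(-4)))*(-122048) = (32 + 8*(-5 + 4))*(-122048) = (32 + 8*(-1))*(-122048) = (32 - 8)*(-122048) = 24*(-122048) = -2929152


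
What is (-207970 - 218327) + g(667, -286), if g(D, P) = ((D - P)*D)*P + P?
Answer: -182222769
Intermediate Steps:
g(D, P) = P + D*P*(D - P) (g(D, P) = (D*(D - P))*P + P = D*P*(D - P) + P = P + D*P*(D - P))
(-207970 - 218327) + g(667, -286) = (-207970 - 218327) - 286*(1 + 667² - 1*667*(-286)) = -426297 - 286*(1 + 444889 + 190762) = -426297 - 286*635652 = -426297 - 181796472 = -182222769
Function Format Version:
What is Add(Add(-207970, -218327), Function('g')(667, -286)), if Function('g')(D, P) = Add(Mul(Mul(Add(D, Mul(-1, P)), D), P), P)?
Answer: -182222769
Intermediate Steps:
Function('g')(D, P) = Add(P, Mul(D, P, Add(D, Mul(-1, P)))) (Function('g')(D, P) = Add(Mul(Mul(D, Add(D, Mul(-1, P))), P), P) = Add(Mul(D, P, Add(D, Mul(-1, P))), P) = Add(P, Mul(D, P, Add(D, Mul(-1, P)))))
Add(Add(-207970, -218327), Function('g')(667, -286)) = Add(Add(-207970, -218327), Mul(-286, Add(1, Pow(667, 2), Mul(-1, 667, -286)))) = Add(-426297, Mul(-286, Add(1, 444889, 190762))) = Add(-426297, Mul(-286, 635652)) = Add(-426297, -181796472) = -182222769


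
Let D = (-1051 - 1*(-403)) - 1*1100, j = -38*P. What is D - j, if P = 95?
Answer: 1862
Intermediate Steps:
j = -3610 (j = -38*95 = -3610)
D = -1748 (D = (-1051 + 403) - 1100 = -648 - 1100 = -1748)
D - j = -1748 - 1*(-3610) = -1748 + 3610 = 1862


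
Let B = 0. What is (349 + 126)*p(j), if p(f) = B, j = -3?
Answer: 0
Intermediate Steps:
p(f) = 0
(349 + 126)*p(j) = (349 + 126)*0 = 475*0 = 0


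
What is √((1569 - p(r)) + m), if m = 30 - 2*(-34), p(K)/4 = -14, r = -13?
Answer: √1723 ≈ 41.509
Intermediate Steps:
p(K) = -56 (p(K) = 4*(-14) = -56)
m = 98 (m = 30 + 68 = 98)
√((1569 - p(r)) + m) = √((1569 - 1*(-56)) + 98) = √((1569 + 56) + 98) = √(1625 + 98) = √1723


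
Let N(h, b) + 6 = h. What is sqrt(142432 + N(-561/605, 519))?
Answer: sqrt(430835845)/55 ≈ 377.39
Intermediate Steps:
N(h, b) = -6 + h
sqrt(142432 + N(-561/605, 519)) = sqrt(142432 + (-6 - 561/605)) = sqrt(142432 + (-6 - 561*1/605)) = sqrt(142432 + (-6 - 51/55)) = sqrt(142432 - 381/55) = sqrt(7833379/55) = sqrt(430835845)/55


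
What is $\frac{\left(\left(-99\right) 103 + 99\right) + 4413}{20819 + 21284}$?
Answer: $- \frac{5685}{42103} \approx -0.13503$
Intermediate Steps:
$\frac{\left(\left(-99\right) 103 + 99\right) + 4413}{20819 + 21284} = \frac{\left(-10197 + 99\right) + 4413}{42103} = \left(-10098 + 4413\right) \frac{1}{42103} = \left(-5685\right) \frac{1}{42103} = - \frac{5685}{42103}$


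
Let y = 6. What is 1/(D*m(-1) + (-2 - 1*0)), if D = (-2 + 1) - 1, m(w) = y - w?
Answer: -1/16 ≈ -0.062500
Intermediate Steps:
m(w) = 6 - w
D = -2 (D = -1 - 1 = -2)
1/(D*m(-1) + (-2 - 1*0)) = 1/(-2*(6 - 1*(-1)) + (-2 - 1*0)) = 1/(-2*(6 + 1) + (-2 + 0)) = 1/(-2*7 - 2) = 1/(-14 - 2) = 1/(-16) = -1/16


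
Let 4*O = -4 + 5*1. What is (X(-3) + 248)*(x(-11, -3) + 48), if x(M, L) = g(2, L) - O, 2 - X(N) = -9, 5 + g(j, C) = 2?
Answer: 46361/4 ≈ 11590.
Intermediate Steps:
O = 1/4 (O = (-4 + 5*1)/4 = (-4 + 5)/4 = (1/4)*1 = 1/4 ≈ 0.25000)
g(j, C) = -3 (g(j, C) = -5 + 2 = -3)
X(N) = 11 (X(N) = 2 - 1*(-9) = 2 + 9 = 11)
x(M, L) = -13/4 (x(M, L) = -3 - 1*1/4 = -3 - 1/4 = -13/4)
(X(-3) + 248)*(x(-11, -3) + 48) = (11 + 248)*(-13/4 + 48) = 259*(179/4) = 46361/4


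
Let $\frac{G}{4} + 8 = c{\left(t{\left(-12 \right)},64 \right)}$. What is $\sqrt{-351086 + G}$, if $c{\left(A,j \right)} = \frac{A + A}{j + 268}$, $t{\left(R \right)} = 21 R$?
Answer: $\frac{i \sqrt{2418893734}}{83} \approx 592.56 i$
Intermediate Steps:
$c{\left(A,j \right)} = \frac{2 A}{268 + j}$
$G = - \frac{3160}{83}$ ($G = -32 + 4 \frac{2 \cdot 21 \left(-12\right)}{268 + 64} = -32 + 4 \cdot 2 \left(-252\right) \frac{1}{332} = -32 + 4 \left(- \frac{126}{83}\right) = -32 - \frac{504}{83} = - \frac{3160}{83} \approx -38.072$)
$\sqrt{-351086 + G} = \sqrt{-351086 - \frac{3160}{83}} = \sqrt{- \frac{29143298}{83}} = \frac{i \sqrt{2418893734}}{83}$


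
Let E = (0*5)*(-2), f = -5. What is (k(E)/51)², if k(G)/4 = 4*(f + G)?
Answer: 6400/2601 ≈ 2.4606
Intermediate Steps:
E = 0 (E = 0*(-2) = 0)
k(G) = -80 + 16*G (k(G) = 4*(4*(-5 + G)) = 4*(-20 + 4*G) = -80 + 16*G)
(k(E)/51)² = ((-80 + 16*0)/51)² = ((-80 + 0)*(1/51))² = (-80*1/51)² = (-80/51)² = 6400/2601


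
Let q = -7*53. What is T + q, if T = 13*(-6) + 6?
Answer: -443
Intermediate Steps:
T = -72 (T = -78 + 6 = -72)
q = -371
T + q = -72 - 371 = -443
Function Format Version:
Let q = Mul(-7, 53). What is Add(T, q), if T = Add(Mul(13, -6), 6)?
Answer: -443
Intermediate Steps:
T = -72 (T = Add(-78, 6) = -72)
q = -371
Add(T, q) = Add(-72, -371) = -443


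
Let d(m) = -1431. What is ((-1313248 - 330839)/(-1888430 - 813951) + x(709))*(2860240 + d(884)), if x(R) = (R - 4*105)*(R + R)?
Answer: 3165967394022005041/2702381 ≈ 1.1715e+12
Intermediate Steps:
x(R) = 2*R*(-420 + R) (x(R) = (R - 420)*(2*R) = (-420 + R)*(2*R) = 2*R*(-420 + R))
((-1313248 - 330839)/(-1888430 - 813951) + x(709))*(2860240 + d(884)) = ((-1313248 - 330839)/(-1888430 - 813951) + 2*709*(-420 + 709))*(2860240 - 1431) = (-1644087/(-2702381) + 2*709*289)*2858809 = (-1644087*(-1/2702381) + 409802)*2858809 = (1644087/2702381 + 409802)*2858809 = (1107442782649/2702381)*2858809 = 3165967394022005041/2702381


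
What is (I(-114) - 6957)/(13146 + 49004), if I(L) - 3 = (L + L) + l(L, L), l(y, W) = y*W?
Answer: 2907/31075 ≈ 0.093548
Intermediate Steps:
l(y, W) = W*y
I(L) = 3 + L² + 2*L (I(L) = 3 + ((L + L) + L*L) = 3 + (2*L + L²) = 3 + (L² + 2*L) = 3 + L² + 2*L)
(I(-114) - 6957)/(13146 + 49004) = ((3 + (-114)² + 2*(-114)) - 6957)/(13146 + 49004) = ((3 + 12996 - 228) - 6957)/62150 = (12771 - 6957)*(1/62150) = 5814*(1/62150) = 2907/31075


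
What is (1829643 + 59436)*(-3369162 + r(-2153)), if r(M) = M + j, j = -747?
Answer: -6370091510898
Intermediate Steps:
r(M) = -747 + M (r(M) = M - 747 = -747 + M)
(1829643 + 59436)*(-3369162 + r(-2153)) = (1829643 + 59436)*(-3369162 + (-747 - 2153)) = 1889079*(-3369162 - 2900) = 1889079*(-3372062) = -6370091510898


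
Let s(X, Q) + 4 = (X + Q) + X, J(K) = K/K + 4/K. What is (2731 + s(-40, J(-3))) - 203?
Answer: 7331/3 ≈ 2443.7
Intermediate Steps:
J(K) = 1 + 4/K
s(X, Q) = -4 + Q + 2*X (s(X, Q) = -4 + ((X + Q) + X) = -4 + ((Q + X) + X) = -4 + (Q + 2*X) = -4 + Q + 2*X)
(2731 + s(-40, J(-3))) - 203 = (2731 + (-4 + (4 - 3)/(-3) + 2*(-40))) - 203 = (2731 + (-4 - 1/3*1 - 80)) - 203 = (2731 + (-4 - 1/3 - 80)) - 203 = (2731 - 253/3) - 203 = 7940/3 - 203 = 7331/3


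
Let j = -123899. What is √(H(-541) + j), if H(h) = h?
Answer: 2*I*√31110 ≈ 352.76*I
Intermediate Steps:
√(H(-541) + j) = √(-541 - 123899) = √(-124440) = 2*I*√31110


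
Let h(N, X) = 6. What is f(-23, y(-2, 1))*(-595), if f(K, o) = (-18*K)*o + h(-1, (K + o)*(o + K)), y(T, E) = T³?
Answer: 1967070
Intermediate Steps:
f(K, o) = 6 - 18*K*o (f(K, o) = (-18*K)*o + 6 = -18*K*o + 6 = 6 - 18*K*o)
f(-23, y(-2, 1))*(-595) = (6 - 18*(-23)*(-2)³)*(-595) = (6 - 18*(-23)*(-8))*(-595) = (6 - 3312)*(-595) = -3306*(-595) = 1967070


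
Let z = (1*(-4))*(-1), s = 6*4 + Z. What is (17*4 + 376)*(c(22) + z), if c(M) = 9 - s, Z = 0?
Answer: -4884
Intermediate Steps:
s = 24 (s = 6*4 + 0 = 24 + 0 = 24)
c(M) = -15 (c(M) = 9 - 1*24 = 9 - 24 = -15)
z = 4 (z = -4*(-1) = 4)
(17*4 + 376)*(c(22) + z) = (17*4 + 376)*(-15 + 4) = (68 + 376)*(-11) = 444*(-11) = -4884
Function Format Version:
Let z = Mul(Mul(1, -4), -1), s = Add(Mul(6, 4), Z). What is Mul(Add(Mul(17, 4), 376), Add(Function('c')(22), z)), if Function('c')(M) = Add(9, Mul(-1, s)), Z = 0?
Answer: -4884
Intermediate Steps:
s = 24 (s = Add(Mul(6, 4), 0) = Add(24, 0) = 24)
Function('c')(M) = -15 (Function('c')(M) = Add(9, Mul(-1, 24)) = Add(9, -24) = -15)
z = 4 (z = Mul(-4, -1) = 4)
Mul(Add(Mul(17, 4), 376), Add(Function('c')(22), z)) = Mul(Add(Mul(17, 4), 376), Add(-15, 4)) = Mul(Add(68, 376), -11) = Mul(444, -11) = -4884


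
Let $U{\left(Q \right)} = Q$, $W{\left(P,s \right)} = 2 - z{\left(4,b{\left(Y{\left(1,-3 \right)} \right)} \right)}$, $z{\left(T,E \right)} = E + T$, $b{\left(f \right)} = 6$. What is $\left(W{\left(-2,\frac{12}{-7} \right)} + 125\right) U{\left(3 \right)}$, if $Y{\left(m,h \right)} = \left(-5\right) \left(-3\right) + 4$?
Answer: $351$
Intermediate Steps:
$Y{\left(m,h \right)} = 19$ ($Y{\left(m,h \right)} = 15 + 4 = 19$)
$W{\left(P,s \right)} = -8$ ($W{\left(P,s \right)} = 2 - \left(6 + 4\right) = 2 - 10 = -8$)
$\left(W{\left(-2,\frac{12}{-7} \right)} + 125\right) U{\left(3 \right)} = \left(-8 + 125\right) 3 = 117 \cdot 3 = 351$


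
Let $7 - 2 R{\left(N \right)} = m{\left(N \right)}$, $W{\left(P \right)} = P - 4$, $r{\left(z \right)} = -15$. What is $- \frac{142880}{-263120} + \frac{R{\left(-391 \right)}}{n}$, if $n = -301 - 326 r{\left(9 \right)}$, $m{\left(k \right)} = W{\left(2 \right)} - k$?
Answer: $\frac{582135}{1161017} \approx 0.5014$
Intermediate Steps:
$W{\left(P \right)} = -4 + P$ ($W{\left(P \right)} = P - 4 = -4 + P$)
$m{\left(k \right)} = -2 - k$ ($m{\left(k \right)} = \left(-4 + 2\right) - k = -2 - k$)
$R{\left(N \right)} = \frac{9}{2} + \frac{N}{2}$ ($R{\left(N \right)} = \frac{7}{2} - \frac{-2 - N}{2} = \frac{7}{2} + \left(1 + \frac{N}{2}\right) = \frac{9}{2} + \frac{N}{2}$)
$n = 4589$ ($n = -301 - -4890 = -301 + 4890 = 4589$)
$- \frac{142880}{-263120} + \frac{R{\left(-391 \right)}}{n} = - \frac{142880}{-263120} + \frac{\frac{9}{2} + \frac{1}{2} \left(-391\right)}{4589} = \left(-142880\right) \left(- \frac{1}{263120}\right) + \left(\frac{9}{2} - \frac{391}{2}\right) \frac{1}{4589} = \frac{1786}{3289} - \frac{191}{4589} = \frac{582135}{1161017}$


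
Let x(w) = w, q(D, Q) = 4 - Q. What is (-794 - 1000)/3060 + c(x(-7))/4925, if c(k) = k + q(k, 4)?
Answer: -295229/502350 ≈ -0.58770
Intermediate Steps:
c(k) = k (c(k) = k + (4 - 1*4) = k + (4 - 4) = k + 0 = k)
(-794 - 1000)/3060 + c(x(-7))/4925 = (-794 - 1000)/3060 - 7/4925 = -1794*1/3060 - 7*1/4925 = -299/510 - 7/4925 = -295229/502350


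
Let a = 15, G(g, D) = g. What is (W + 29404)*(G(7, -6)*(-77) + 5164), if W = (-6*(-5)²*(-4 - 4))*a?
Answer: 219243500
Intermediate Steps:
W = 18000 (W = -6*(-5)²*(-4 - 4)*15 = -150*(-8)*15 = -6*(-200)*15 = 1200*15 = 18000)
(W + 29404)*(G(7, -6)*(-77) + 5164) = (18000 + 29404)*(7*(-77) + 5164) = 47404*(-539 + 5164) = 47404*4625 = 219243500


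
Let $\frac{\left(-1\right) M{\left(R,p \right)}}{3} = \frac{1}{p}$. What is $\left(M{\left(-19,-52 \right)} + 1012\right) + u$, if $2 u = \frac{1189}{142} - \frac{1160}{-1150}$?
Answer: $\frac{215845573}{212290} \approx 1016.7$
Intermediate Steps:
$M{\left(R,p \right)} = - \frac{3}{p}$
$u = \frac{153207}{32660}$ ($u = \frac{\frac{1189}{142} - \frac{1160}{-1150}}{2} = \frac{1189 \cdot \frac{1}{142} - - \frac{116}{115}}{2} = \frac{\frac{1189}{142} + \frac{116}{115}}{2} = \frac{1}{2} \cdot \frac{153207}{16330} = \frac{153207}{32660} \approx 4.691$)
$\left(M{\left(-19,-52 \right)} + 1012\right) + u = \left(- \frac{3}{-52} + 1012\right) + \frac{153207}{32660} = \left(\left(-3\right) \left(- \frac{1}{52}\right) + 1012\right) + \frac{153207}{32660} = \left(\frac{3}{52} + 1012\right) + \frac{153207}{32660} = \frac{52627}{52} + \frac{153207}{32660} = \frac{215845573}{212290}$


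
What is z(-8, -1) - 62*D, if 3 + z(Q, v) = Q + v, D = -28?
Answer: 1724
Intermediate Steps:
z(Q, v) = -3 + Q + v (z(Q, v) = -3 + (Q + v) = -3 + Q + v)
z(-8, -1) - 62*D = (-3 - 8 - 1) - 62*(-28) = -12 + 1736 = 1724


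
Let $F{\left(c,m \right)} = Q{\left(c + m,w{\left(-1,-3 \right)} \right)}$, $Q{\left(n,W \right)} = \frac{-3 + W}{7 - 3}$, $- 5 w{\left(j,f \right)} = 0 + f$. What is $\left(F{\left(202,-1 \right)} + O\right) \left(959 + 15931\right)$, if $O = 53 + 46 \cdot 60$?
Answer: $47501436$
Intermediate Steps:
$w{\left(j,f \right)} = - \frac{f}{5}$ ($w{\left(j,f \right)} = - \frac{0 + f}{5} = - \frac{f}{5}$)
$Q{\left(n,W \right)} = - \frac{3}{4} + \frac{W}{4}$ ($Q{\left(n,W \right)} = \frac{-3 + W}{4} = \left(-3 + W\right) \frac{1}{4} = - \frac{3}{4} + \frac{W}{4}$)
$F{\left(c,m \right)} = - \frac{3}{5}$ ($F{\left(c,m \right)} = - \frac{3}{4} + \frac{\left(- \frac{1}{5}\right) \left(-3\right)}{4} = - \frac{3}{4} + \frac{1}{4} \cdot \frac{3}{5} = - \frac{3}{4} + \frac{3}{20} = - \frac{3}{5}$)
$O = 2813$ ($O = 53 + 2760 = 2813$)
$\left(F{\left(202,-1 \right)} + O\right) \left(959 + 15931\right) = \left(- \frac{3}{5} + 2813\right) \left(959 + 15931\right) = \frac{14062}{5} \cdot 16890 = 47501436$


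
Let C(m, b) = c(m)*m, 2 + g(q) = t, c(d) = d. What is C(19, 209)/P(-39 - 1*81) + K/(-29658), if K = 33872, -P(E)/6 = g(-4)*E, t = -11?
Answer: -54624743/46266480 ≈ -1.1807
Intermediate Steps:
g(q) = -13 (g(q) = -2 - 11 = -13)
C(m, b) = m**2 (C(m, b) = m*m = m**2)
P(E) = 78*E (P(E) = -(-78)*E = 78*E)
C(19, 209)/P(-39 - 1*81) + K/(-29658) = 19**2/((78*(-39 - 1*81))) + 33872/(-29658) = 361/((78*(-39 - 81))) + 33872*(-1/29658) = 361/((78*(-120))) - 16936/14829 = 361/(-9360) - 16936/14829 = 361*(-1/9360) - 16936/14829 = -361/9360 - 16936/14829 = -54624743/46266480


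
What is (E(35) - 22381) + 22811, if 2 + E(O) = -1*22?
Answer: 406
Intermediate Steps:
E(O) = -24 (E(O) = -2 - 1*22 = -2 - 22 = -24)
(E(35) - 22381) + 22811 = (-24 - 22381) + 22811 = -22405 + 22811 = 406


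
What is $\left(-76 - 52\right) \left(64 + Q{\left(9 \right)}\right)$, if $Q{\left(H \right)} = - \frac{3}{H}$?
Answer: $- \frac{24448}{3} \approx -8149.3$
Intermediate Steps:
$\left(-76 - 52\right) \left(64 + Q{\left(9 \right)}\right) = \left(-76 - 52\right) \left(64 - \frac{3}{9}\right) = - 128 \left(64 - \frac{1}{3}\right) = \left(-128\right) \frac{191}{3} = - \frac{24448}{3}$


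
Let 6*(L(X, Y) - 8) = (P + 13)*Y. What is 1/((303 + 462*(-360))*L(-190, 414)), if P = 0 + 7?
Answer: -1/230431596 ≈ -4.3397e-9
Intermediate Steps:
P = 7
L(X, Y) = 8 + 10*Y/3 (L(X, Y) = 8 + ((7 + 13)*Y)/6 = 8 + (20*Y)/6 = 8 + 10*Y/3)
1/((303 + 462*(-360))*L(-190, 414)) = 1/((303 + 462*(-360))*(8 + (10/3)*414)) = 1/((303 - 166320)*(8 + 1380)) = 1/(-166017*1388) = -1/166017*1/1388 = -1/230431596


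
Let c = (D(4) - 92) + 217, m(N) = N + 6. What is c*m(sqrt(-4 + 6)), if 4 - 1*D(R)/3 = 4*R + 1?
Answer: 516 + 86*sqrt(2) ≈ 637.62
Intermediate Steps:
D(R) = 9 - 12*R (D(R) = 12 - 3*(4*R + 1) = 12 - 3*(1 + 4*R) = 12 + (-3 - 12*R) = 9 - 12*R)
m(N) = 6 + N
c = 86 (c = ((9 - 12*4) - 92) + 217 = ((9 - 48) - 92) + 217 = (-39 - 92) + 217 = -131 + 217 = 86)
c*m(sqrt(-4 + 6)) = 86*(6 + sqrt(-4 + 6)) = 86*(6 + sqrt(2)) = 516 + 86*sqrt(2)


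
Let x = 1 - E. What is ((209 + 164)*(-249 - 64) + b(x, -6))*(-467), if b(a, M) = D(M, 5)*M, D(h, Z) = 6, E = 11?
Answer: 54538595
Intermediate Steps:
x = -10 (x = 1 - 1*11 = 1 - 11 = -10)
b(a, M) = 6*M
((209 + 164)*(-249 - 64) + b(x, -6))*(-467) = ((209 + 164)*(-249 - 64) + 6*(-6))*(-467) = (373*(-313) - 36)*(-467) = (-116749 - 36)*(-467) = -116785*(-467) = 54538595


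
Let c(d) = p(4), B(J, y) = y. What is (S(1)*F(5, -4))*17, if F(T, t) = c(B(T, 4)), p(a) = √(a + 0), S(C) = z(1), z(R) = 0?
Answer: 0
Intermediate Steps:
S(C) = 0
p(a) = √a
c(d) = 2 (c(d) = √4 = 2)
F(T, t) = 2
(S(1)*F(5, -4))*17 = (0*2)*17 = 0*17 = 0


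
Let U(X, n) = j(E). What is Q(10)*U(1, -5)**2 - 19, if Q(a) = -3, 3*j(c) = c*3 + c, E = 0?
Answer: -19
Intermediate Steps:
j(c) = 4*c/3 (j(c) = (c*3 + c)/3 = (3*c + c)/3 = (4*c)/3 = 4*c/3)
U(X, n) = 0 (U(X, n) = (4/3)*0 = 0)
Q(10)*U(1, -5)**2 - 19 = -3*0**2 - 19 = -3*0 - 19 = 0 - 19 = -19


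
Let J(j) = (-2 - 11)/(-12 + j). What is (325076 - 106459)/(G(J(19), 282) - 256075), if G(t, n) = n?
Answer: -218617/255793 ≈ -0.85466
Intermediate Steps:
J(j) = -13/(-12 + j)
(325076 - 106459)/(G(J(19), 282) - 256075) = (325076 - 106459)/(282 - 256075) = 218617/(-255793) = 218617*(-1/255793) = -218617/255793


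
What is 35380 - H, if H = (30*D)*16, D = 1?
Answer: 34900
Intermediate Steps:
H = 480 (H = (30*1)*16 = 30*16 = 480)
35380 - H = 35380 - 1*480 = 35380 - 480 = 34900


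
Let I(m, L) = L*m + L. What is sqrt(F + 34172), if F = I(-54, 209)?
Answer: sqrt(23095) ≈ 151.97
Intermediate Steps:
I(m, L) = L + L*m
F = -11077 (F = 209*(1 - 54) = 209*(-53) = -11077)
sqrt(F + 34172) = sqrt(-11077 + 34172) = sqrt(23095)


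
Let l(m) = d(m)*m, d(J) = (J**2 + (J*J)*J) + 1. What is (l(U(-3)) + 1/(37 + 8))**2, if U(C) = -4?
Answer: 71588521/2025 ≈ 35352.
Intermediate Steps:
d(J) = 1 + J**2 + J**3 (d(J) = (J**2 + J**2*J) + 1 = (J**2 + J**3) + 1 = 1 + J**2 + J**3)
l(m) = m*(1 + m**2 + m**3) (l(m) = (1 + m**2 + m**3)*m = m*(1 + m**2 + m**3))
(l(U(-3)) + 1/(37 + 8))**2 = ((-4 + (-4)**3 + (-4)**4) + 1/(37 + 8))**2 = ((-4 - 64 + 256) + 1/45)**2 = (188 + 1/45)**2 = (8461/45)**2 = 71588521/2025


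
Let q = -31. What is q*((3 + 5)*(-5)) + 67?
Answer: 1307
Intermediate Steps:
q*((3 + 5)*(-5)) + 67 = -31*(3 + 5)*(-5) + 67 = -248*(-5) + 67 = -31*(-40) + 67 = 1240 + 67 = 1307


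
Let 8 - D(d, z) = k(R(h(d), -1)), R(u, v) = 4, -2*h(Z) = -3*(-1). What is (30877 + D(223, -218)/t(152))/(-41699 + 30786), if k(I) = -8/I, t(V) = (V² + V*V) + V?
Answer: -143145773/50592668 ≈ -2.8294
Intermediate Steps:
h(Z) = -3/2 (h(Z) = -(-3)*(-1)/2 = -½*3 = -3/2)
t(V) = V + 2*V² (t(V) = (V² + V²) + V = 2*V² + V = V + 2*V²)
D(d, z) = 10 (D(d, z) = 8 - (-8)/4 = 8 - 1*(-2) = 8 + 2 = 10)
(30877 + D(223, -218)/t(152))/(-41699 + 30786) = (30877 + 10/((152*(1 + 2*152))))/(-41699 + 30786) = (30877 + 10/((152*(1 + 304))))/(-10913) = (30877 + 10/((152*305)))*(-1/10913) = (30877 + 10/46360)*(-1/10913) = (30877 + 10*(1/46360))*(-1/10913) = (30877 + 1/4636)*(-1/10913) = (143145773/4636)*(-1/10913) = -143145773/50592668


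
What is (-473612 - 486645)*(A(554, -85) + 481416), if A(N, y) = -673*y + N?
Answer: -517746567975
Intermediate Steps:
A(N, y) = N - 673*y
(-473612 - 486645)*(A(554, -85) + 481416) = (-473612 - 486645)*((554 - 673*(-85)) + 481416) = -960257*((554 + 57205) + 481416) = -960257*(57759 + 481416) = -960257*539175 = -517746567975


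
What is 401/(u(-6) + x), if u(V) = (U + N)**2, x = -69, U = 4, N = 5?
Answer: 401/12 ≈ 33.417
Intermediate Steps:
u(V) = 81 (u(V) = (4 + 5)**2 = 9**2 = 81)
401/(u(-6) + x) = 401/(81 - 69) = 401/12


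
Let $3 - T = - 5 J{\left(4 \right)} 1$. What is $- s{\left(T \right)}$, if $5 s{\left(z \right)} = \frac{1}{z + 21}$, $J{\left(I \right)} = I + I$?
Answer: $- \frac{1}{320} \approx -0.003125$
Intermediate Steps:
$J{\left(I \right)} = 2 I$
$T = 43$ ($T = 3 - - 5 \cdot 2 \cdot 4 \cdot 1 = 3 - \left(-5\right) 8 \cdot 1 = 3 - \left(-40\right) 1 = 3 - -40 = 3 + 40 = 43$)
$s{\left(z \right)} = \frac{1}{5 \left(21 + z\right)}$ ($s{\left(z \right)} = \frac{1}{5 \left(z + 21\right)} = \frac{1}{5 \left(21 + z\right)}$)
$- s{\left(T \right)} = - \frac{1}{5 \left(21 + 43\right)} = - \frac{1}{5 \cdot 64} = \left(-1\right) \frac{1}{320} = - \frac{1}{320}$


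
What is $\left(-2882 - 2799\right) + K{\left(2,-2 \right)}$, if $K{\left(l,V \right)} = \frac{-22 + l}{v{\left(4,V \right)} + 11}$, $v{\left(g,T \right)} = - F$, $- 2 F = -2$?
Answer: $-5683$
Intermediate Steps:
$F = 1$ ($F = \left(- \frac{1}{2}\right) \left(-2\right) = 1$)
$v{\left(g,T \right)} = -1$ ($v{\left(g,T \right)} = \left(-1\right) 1 = -1$)
$K{\left(l,V \right)} = - \frac{11}{5} + \frac{l}{10}$ ($K{\left(l,V \right)} = \frac{-22 + l}{-1 + 11} = \frac{-22 + l}{10} = \left(-22 + l\right) \frac{1}{10} = - \frac{11}{5} + \frac{l}{10}$)
$\left(-2882 - 2799\right) + K{\left(2,-2 \right)} = \left(-2882 - 2799\right) + \left(- \frac{11}{5} + \frac{1}{10} \cdot 2\right) = -5681 + \left(- \frac{11}{5} + \frac{1}{5}\right) = -5681 - 2 = -5683$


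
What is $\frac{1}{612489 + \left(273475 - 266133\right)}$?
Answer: $\frac{1}{619831} \approx 1.6133 \cdot 10^{-6}$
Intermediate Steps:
$\frac{1}{612489 + \left(273475 - 266133\right)} = \frac{1}{612489 + 7342} = \frac{1}{619831}$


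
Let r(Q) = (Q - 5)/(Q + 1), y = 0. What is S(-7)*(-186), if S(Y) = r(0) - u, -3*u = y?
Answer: 930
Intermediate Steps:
r(Q) = (-5 + Q)/(1 + Q)
u = 0 (u = -⅓*0 = 0)
S(Y) = -5 (S(Y) = (-5 + 0)/(1 + 0) - 1*0 = -5/1 + 0 = 1*(-5) + 0 = -5 + 0 = -5)
S(-7)*(-186) = -5*(-186) = 930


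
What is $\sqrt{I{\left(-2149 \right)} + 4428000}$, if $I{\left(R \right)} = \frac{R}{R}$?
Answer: $\sqrt{4428001} \approx 2104.3$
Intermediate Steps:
$I{\left(R \right)} = 1$
$\sqrt{I{\left(-2149 \right)} + 4428000} = \sqrt{1 + 4428000} = \sqrt{4428001}$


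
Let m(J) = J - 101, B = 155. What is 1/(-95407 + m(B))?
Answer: -1/95353 ≈ -1.0487e-5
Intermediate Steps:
m(J) = -101 + J
1/(-95407 + m(B)) = 1/(-95407 + (-101 + 155)) = 1/(-95407 + 54) = 1/(-95353) = -1/95353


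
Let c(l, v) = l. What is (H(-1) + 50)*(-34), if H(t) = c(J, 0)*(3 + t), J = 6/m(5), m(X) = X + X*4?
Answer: -42908/25 ≈ -1716.3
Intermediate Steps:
m(X) = 5*X (m(X) = X + 4*X = 5*X)
J = 6/25 (J = 6/((5*5)) = 6/25 ≈ 0.24000)
H(t) = 18/25 + 6*t/25 (H(t) = 6*(3 + t)/25 = 18/25 + 6*t/25)
(H(-1) + 50)*(-34) = ((18/25 + (6/25)*(-1)) + 50)*(-34) = ((18/25 - 6/25) + 50)*(-34) = (12/25 + 50)*(-34) = (1262/25)*(-34) = -42908/25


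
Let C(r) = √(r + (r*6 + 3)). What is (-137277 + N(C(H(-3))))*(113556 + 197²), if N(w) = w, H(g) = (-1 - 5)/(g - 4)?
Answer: -20915753010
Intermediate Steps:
H(g) = -6/(-4 + g)
C(r) = √(3 + 7*r) (C(r) = √(r + (6*r + 3)) = √(r + (3 + 6*r)) = √(3 + 7*r))
(-137277 + N(C(H(-3))))*(113556 + 197²) = (-137277 + √(3 + 7*(-6/(-4 - 3))))*(113556 + 197²) = (-137277 + √(3 + 7*(-6/(-7))))*(113556 + 38809) = (-137277 + √(3 + 7*(-6*(-⅐))))*152365 = (-137277 + √(3 + 7*(6/7)))*152365 = (-137277 + √(3 + 6))*152365 = (-137277 + √9)*152365 = (-137277 + 3)*152365 = -137274*152365 = -20915753010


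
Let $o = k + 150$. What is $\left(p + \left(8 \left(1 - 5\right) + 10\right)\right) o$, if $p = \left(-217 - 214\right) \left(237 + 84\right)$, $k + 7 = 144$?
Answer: $-39713051$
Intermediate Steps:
$k = 137$ ($k = -7 + 144 = 137$)
$o = 287$ ($o = 137 + 150 = 287$)
$p = -138351$ ($p = \left(-431\right) 321 = -138351$)
$\left(p + \left(8 \left(1 - 5\right) + 10\right)\right) o = \left(-138351 + \left(8 \left(1 - 5\right) + 10\right)\right) 287 = \left(-138351 + \left(8 \left(-4\right) + 10\right)\right) 287 = \left(-138351 + \left(-32 + 10\right)\right) 287 = \left(-138351 - 22\right) 287 = \left(-138373\right) 287 = -39713051$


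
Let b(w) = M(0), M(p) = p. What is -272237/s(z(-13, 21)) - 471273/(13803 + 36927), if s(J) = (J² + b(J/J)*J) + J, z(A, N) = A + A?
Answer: -235281841/549575 ≈ -428.12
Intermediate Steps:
z(A, N) = 2*A
b(w) = 0
s(J) = J + J² (s(J) = (J² + 0*J) + J = (J² + 0) + J = J² + J = J + J²)
-272237/s(z(-13, 21)) - 471273/(13803 + 36927) = -272237*(-1/(26*(1 + 2*(-13)))) - 471273/(13803 + 36927) = -272237*(-1/(26*(1 - 26))) - 471273/50730 = -272237/((-26*(-25))) - 471273*1/50730 = -272237/650 - 157091/16910 = -235281841/549575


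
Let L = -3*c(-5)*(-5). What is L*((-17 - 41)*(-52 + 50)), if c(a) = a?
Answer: -8700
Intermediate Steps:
L = -75 (L = -3*(-5)*(-5) = 15*(-5) = -75)
L*((-17 - 41)*(-52 + 50)) = -75*(-17 - 41)*(-52 + 50) = -(-4350)*(-2) = -75*116 = -8700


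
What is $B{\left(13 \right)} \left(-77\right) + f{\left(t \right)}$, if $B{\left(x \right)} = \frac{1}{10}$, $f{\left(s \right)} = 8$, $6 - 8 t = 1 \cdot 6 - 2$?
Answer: $\frac{3}{10} \approx 0.3$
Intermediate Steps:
$t = \frac{1}{4}$ ($t = \frac{3}{4} - \frac{1 \cdot 6 - 2}{8} = \frac{3}{4} - \frac{6 - 2}{8} = \frac{3}{4} - \frac{1}{2} = \frac{1}{4} \approx 0.25$)
$B{\left(x \right)} = \frac{1}{10}$
$B{\left(13 \right)} \left(-77\right) + f{\left(t \right)} = \frac{1}{10} \left(-77\right) + 8 = - \frac{77}{10} + 8 = \frac{3}{10}$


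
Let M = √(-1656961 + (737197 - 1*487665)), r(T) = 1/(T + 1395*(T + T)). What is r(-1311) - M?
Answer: -1/3659001 - 3*I*√156381 ≈ -2.733e-7 - 1186.4*I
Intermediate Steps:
r(T) = 1/(2791*T) (r(T) = 1/(T + 1395*(2*T)) = 1/(T + 2790*T) = 1/(2791*T))
M = 3*I*√156381 (M = √(-1656961 + (737197 - 487665)) = √(-1656961 + 249532) = √(-1407429) = 3*I*√156381 ≈ 1186.4*I)
r(-1311) - M = (1/2791)/(-1311) - 3*I*√156381 = (1/2791)*(-1/1311) - 3*I*√156381 = -1/3659001 - 3*I*√156381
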